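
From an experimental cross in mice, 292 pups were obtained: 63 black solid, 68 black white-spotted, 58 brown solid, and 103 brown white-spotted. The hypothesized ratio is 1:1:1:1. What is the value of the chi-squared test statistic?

17.123

The 1:1:1:1 ratio has 4 parts, so with N = 292 the expected counts are:
  black solid: 292 × 1/4 = 73
  black white-spotted: 292 × 1/4 = 73
  brown solid: 292 × 1/4 = 73
  brown white-spotted: 292 × 1/4 = 73
χ² = Σ (O − E)² / E
  black solid: (63 − 73)² / 73 = 1.3699
  black white-spotted: (68 − 73)² / 73 = 0.3425
  brown solid: (58 − 73)² / 73 = 3.0822
  brown white-spotted: (103 − 73)² / 73 = 12.3288
χ² = 1.3699 + 0.3425 + 3.0822 + 12.3288 = 17.1234 ≈ 17.123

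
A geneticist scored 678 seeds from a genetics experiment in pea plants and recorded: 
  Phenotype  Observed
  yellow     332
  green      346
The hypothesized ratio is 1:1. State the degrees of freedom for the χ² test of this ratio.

A goodness-of-fit test with 2 phenotype classes has df = 2 − 1 = 1.

1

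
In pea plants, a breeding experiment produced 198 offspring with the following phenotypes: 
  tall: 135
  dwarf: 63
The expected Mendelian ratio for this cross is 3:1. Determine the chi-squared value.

Under the 3:1 hypothesis (Σ ratio = 4, N = 198):
  tall: 198 × 3/4 = 148.5
  dwarf: 198 × 1/4 = 49.5
χ² = Σ (O − E)² / E
  tall: (135 − 148.5)² / 148.5 = 1.2273
  dwarf: (63 − 49.5)² / 49.5 = 3.6818
χ² = 1.2273 + 3.6818 = 4.9091 ≈ 4.909

4.909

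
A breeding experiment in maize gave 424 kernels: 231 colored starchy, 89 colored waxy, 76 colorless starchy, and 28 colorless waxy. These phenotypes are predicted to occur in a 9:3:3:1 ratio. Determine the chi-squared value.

1.610

The 9:3:3:1 ratio has 16 parts, so with N = 424 the expected counts are:
  colored starchy: 424 × 9/16 = 238.5
  colored waxy: 424 × 3/16 = 79.5
  colorless starchy: 424 × 3/16 = 79.5
  colorless waxy: 424 × 1/16 = 26.5
χ² = Σ (O − E)² / E
  colored starchy: (231 − 238.5)² / 238.5 = 0.2358
  colored waxy: (89 − 79.5)² / 79.5 = 1.1352
  colorless starchy: (76 − 79.5)² / 79.5 = 0.1541
  colorless waxy: (28 − 26.5)² / 26.5 = 0.0849
χ² = 0.2358 + 1.1352 + 0.1541 + 0.0849 = 1.610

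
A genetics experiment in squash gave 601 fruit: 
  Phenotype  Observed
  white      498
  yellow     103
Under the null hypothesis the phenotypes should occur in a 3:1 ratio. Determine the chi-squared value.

19.812

Expected counts for N = 601 under a 3:1 ratio (total parts = 4):
  white: 601 × 3/4 = 450.75
  yellow: 601 × 1/4 = 150.25
χ² = Σ (O − E)² / E
  white: (498 − 450.75)² / 450.75 = 4.9530
  yellow: (103 − 150.25)² / 150.25 = 14.8590
χ² = 4.9530 + 14.8590 = 19.812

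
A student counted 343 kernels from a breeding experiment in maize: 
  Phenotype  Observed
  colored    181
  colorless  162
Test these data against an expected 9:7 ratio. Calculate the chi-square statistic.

The 9:7 ratio has 16 parts, so with N = 343 the expected counts are:
  colored: 343 × 9/16 = 192.9375
  colorless: 343 × 7/16 = 150.0625
χ² = Σ (O − E)² / E
  colored: (181 − 192.9375)² / 192.9375 = 0.7386
  colorless: (162 − 150.0625)² / 150.0625 = 0.9496
χ² = 0.7386 + 0.9496 = 1.6882 ≈ 1.688

1.688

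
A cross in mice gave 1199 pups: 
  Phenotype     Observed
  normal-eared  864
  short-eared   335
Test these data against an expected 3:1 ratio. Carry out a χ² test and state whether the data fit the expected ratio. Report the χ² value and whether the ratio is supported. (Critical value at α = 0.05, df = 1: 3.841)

Under the 3:1 hypothesis (Σ ratio = 4, N = 1199):
  normal-eared: 1199 × 3/4 = 899.25
  short-eared: 1199 × 1/4 = 299.75
χ² = Σ (O − E)² / E
  normal-eared: (864 − 899.25)² / 899.25 = 1.3818
  short-eared: (335 − 299.75)² / 299.75 = 4.1453
χ² = 1.3818 + 4.1453 = 5.5271 ≈ 5.527
Degrees of freedom = 2 − 1 = 1; critical value at α = 0.05 is 3.841.
Since 5.527 > 3.841, we reject the null hypothesis — the data do not fit the 3:1 ratio.

5.527; not consistent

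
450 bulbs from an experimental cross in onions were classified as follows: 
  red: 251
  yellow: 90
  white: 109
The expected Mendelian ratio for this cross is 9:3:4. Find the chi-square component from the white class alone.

0.109

Under the 9:3:4 hypothesis (Σ ratio = 16, N = 450):
  red: 450 × 9/16 = 253.125
  yellow: 450 × 3/16 = 84.375
  white: 450 × 4/16 = 112.5
Contribution of white: (109 − 112.5)² / 112.5 = 0.1089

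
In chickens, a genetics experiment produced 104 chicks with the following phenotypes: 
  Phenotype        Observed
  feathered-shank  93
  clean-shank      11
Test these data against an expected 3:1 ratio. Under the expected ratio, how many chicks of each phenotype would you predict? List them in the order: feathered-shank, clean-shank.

78, 26

Total ratio parts = 4. Expected numbers out of 104:
  feathered-shank: 104 × 3/4 = 78
  clean-shank: 104 × 1/4 = 26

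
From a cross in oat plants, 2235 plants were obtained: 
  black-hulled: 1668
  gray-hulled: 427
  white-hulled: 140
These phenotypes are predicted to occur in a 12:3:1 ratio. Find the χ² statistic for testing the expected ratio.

0.192

The 12:3:1 ratio has 16 parts, so with N = 2235 the expected counts are:
  black-hulled: 2235 × 12/16 = 1676.25
  gray-hulled: 2235 × 3/16 = 419.0625
  white-hulled: 2235 × 1/16 = 139.6875
χ² = Σ (O − E)² / E
  black-hulled: (1668 − 1676.25)² / 1676.25 = 0.0406
  gray-hulled: (427 − 419.0625)² / 419.0625 = 0.1503
  white-hulled: (140 − 139.6875)² / 139.6875 = 0.0007
χ² = 0.0406 + 0.1503 + 0.0007 = 0.1916 ≈ 0.192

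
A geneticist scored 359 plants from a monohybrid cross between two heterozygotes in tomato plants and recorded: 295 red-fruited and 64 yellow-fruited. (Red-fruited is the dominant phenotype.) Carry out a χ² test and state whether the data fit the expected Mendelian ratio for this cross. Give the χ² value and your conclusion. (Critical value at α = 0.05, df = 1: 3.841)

For a monohybrid cross between heterozygotes with complete dominance, the expected phenotypic ratio is 3:1.
Total ratio parts = 4. Expected numbers out of 359:
  red-fruited: 359 × 3/4 = 269.25
  yellow-fruited: 359 × 1/4 = 89.75
χ² = Σ (O − E)² / E
  red-fruited: (295 − 269.25)² / 269.25 = 2.4626
  yellow-fruited: (64 − 89.75)² / 89.75 = 7.3879
χ² = 2.4626 + 7.3879 = 9.8505 ≈ 9.851
Degrees of freedom = 2 − 1 = 1; critical value at α = 0.05 is 3.841.
Since 9.851 > 3.841, we reject the null hypothesis — the data do not fit the 3:1 ratio.

9.851; not consistent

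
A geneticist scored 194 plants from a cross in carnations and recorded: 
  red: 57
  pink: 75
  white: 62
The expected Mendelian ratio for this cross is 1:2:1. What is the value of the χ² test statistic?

Under the 1:2:1 hypothesis (Σ ratio = 4, N = 194):
  red: 194 × 1/4 = 48.5
  pink: 194 × 2/4 = 97
  white: 194 × 1/4 = 48.5
χ² = Σ (O − E)² / E
  red: (57 − 48.5)² / 48.5 = 1.4897
  pink: (75 − 97)² / 97 = 4.9897
  white: (62 − 48.5)² / 48.5 = 3.7577
χ² = 1.4897 + 4.9897 + 3.7577 = 10.2371 ≈ 10.237

10.237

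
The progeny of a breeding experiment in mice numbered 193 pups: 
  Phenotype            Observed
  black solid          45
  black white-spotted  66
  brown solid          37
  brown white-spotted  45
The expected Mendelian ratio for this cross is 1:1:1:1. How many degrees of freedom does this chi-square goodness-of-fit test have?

A goodness-of-fit test with 4 phenotype classes has df = 4 − 1 = 3.

3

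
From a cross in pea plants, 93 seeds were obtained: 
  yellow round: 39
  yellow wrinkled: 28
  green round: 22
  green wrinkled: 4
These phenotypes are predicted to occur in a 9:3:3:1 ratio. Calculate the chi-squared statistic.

Expected counts for N = 93 under a 9:3:3:1 ratio (total parts = 16):
  yellow round: 93 × 9/16 = 52.3125
  yellow wrinkled: 93 × 3/16 = 17.4375
  green round: 93 × 3/16 = 17.4375
  green wrinkled: 93 × 1/16 = 5.8125
χ² = Σ (O − E)² / E
  yellow round: (39 − 52.3125)² / 52.3125 = 3.3878
  yellow wrinkled: (28 − 17.4375)² / 17.4375 = 6.3981
  green round: (22 − 17.4375)² / 17.4375 = 1.1938
  green wrinkled: (4 − 5.8125)² / 5.8125 = 0.5652
χ² = 3.3878 + 6.3981 + 1.1938 + 0.5652 = 11.5449 ≈ 11.545

11.545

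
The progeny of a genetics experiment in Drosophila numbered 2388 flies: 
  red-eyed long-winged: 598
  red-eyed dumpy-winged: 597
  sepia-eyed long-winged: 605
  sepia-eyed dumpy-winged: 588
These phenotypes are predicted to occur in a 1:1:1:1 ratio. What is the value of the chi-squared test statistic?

Total ratio parts = 4. Expected numbers out of 2388:
  red-eyed long-winged: 2388 × 1/4 = 597
  red-eyed dumpy-winged: 2388 × 1/4 = 597
  sepia-eyed long-winged: 2388 × 1/4 = 597
  sepia-eyed dumpy-winged: 2388 × 1/4 = 597
χ² = Σ (O − E)² / E
  red-eyed long-winged: (598 − 597)² / 597 = 0.0017
  red-eyed dumpy-winged: (597 − 597)² / 597 = 0.0000
  sepia-eyed long-winged: (605 − 597)² / 597 = 0.1072
  sepia-eyed dumpy-winged: (588 − 597)² / 597 = 0.1357
χ² = 0.0017 + 0.0000 + 0.1072 + 0.1357 = 0.2446 ≈ 0.245

0.245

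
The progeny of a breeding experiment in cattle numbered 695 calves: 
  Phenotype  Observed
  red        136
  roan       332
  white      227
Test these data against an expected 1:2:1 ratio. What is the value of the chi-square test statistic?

25.213

Expected counts for N = 695 under a 1:2:1 ratio (total parts = 4):
  red: 695 × 1/4 = 173.75
  roan: 695 × 2/4 = 347.5
  white: 695 × 1/4 = 173.75
χ² = Σ (O − E)² / E
  red: (136 − 173.75)² / 173.75 = 8.2018
  roan: (332 − 347.5)² / 347.5 = 0.6914
  white: (227 − 173.75)² / 173.75 = 16.3198
χ² = 8.2018 + 0.6914 + 16.3198 = 25.213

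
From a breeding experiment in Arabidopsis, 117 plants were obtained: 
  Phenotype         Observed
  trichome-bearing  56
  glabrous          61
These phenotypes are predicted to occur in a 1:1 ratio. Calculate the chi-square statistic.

0.214

Expected counts for N = 117 under a 1:1 ratio (total parts = 2):
  trichome-bearing: 117 × 1/2 = 58.5
  glabrous: 117 × 1/2 = 58.5
χ² = Σ (O − E)² / E
  trichome-bearing: (56 − 58.5)² / 58.5 = 0.1068
  glabrous: (61 − 58.5)² / 58.5 = 0.1068
χ² = 0.1068 + 0.1068 = 0.2136 ≈ 0.214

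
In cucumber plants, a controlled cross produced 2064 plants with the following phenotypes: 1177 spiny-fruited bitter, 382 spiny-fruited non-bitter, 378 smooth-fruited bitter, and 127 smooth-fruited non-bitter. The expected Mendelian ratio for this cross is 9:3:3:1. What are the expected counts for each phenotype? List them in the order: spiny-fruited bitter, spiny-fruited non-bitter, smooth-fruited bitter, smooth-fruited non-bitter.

Under the 9:3:3:1 hypothesis (Σ ratio = 16, N = 2064):
  spiny-fruited bitter: 2064 × 9/16 = 1161
  spiny-fruited non-bitter: 2064 × 3/16 = 387
  smooth-fruited bitter: 2064 × 3/16 = 387
  smooth-fruited non-bitter: 2064 × 1/16 = 129

1161, 387, 387, 129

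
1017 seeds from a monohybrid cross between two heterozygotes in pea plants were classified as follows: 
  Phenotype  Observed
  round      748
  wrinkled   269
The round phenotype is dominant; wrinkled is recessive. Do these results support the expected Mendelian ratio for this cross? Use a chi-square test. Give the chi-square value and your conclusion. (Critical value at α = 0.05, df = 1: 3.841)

For a monohybrid cross between heterozygotes with complete dominance, the expected phenotypic ratio is 3:1.
Under the 3:1 hypothesis (Σ ratio = 4, N = 1017):
  round: 1017 × 3/4 = 762.75
  wrinkled: 1017 × 1/4 = 254.25
χ² = Σ (O − E)² / E
  round: (748 − 762.75)² / 762.75 = 0.2852
  wrinkled: (269 − 254.25)² / 254.25 = 0.8557
χ² = 0.2852 + 0.8557 = 1.1409 ≈ 1.141
Degrees of freedom = 2 − 1 = 1; critical value at α = 0.05 is 3.841.
Since 1.141 < 3.841, we fail to reject the null hypothesis — the data are consistent with the 3:1 ratio.

1.141; consistent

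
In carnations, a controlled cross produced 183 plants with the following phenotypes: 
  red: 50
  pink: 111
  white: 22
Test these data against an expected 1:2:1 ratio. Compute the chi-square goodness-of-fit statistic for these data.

16.880

The 1:2:1 ratio has 4 parts, so with N = 183 the expected counts are:
  red: 183 × 1/4 = 45.75
  pink: 183 × 2/4 = 91.5
  white: 183 × 1/4 = 45.75
χ² = Σ (O − E)² / E
  red: (50 − 45.75)² / 45.75 = 0.3948
  pink: (111 − 91.5)² / 91.5 = 4.1557
  white: (22 − 45.75)² / 45.75 = 12.3292
χ² = 0.3948 + 4.1557 + 12.3292 = 16.8797 ≈ 16.880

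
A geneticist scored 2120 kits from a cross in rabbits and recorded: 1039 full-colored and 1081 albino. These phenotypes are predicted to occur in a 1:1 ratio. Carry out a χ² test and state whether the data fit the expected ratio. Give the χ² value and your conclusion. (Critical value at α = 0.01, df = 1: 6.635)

Expected counts for N = 2120 under a 1:1 ratio (total parts = 2):
  full-colored: 2120 × 1/2 = 1060
  albino: 2120 × 1/2 = 1060
χ² = Σ (O − E)² / E
  full-colored: (1039 − 1060)² / 1060 = 0.4160
  albino: (1081 − 1060)² / 1060 = 0.4160
χ² = 0.4160 + 0.4160 = 0.832
Degrees of freedom = 2 − 1 = 1; critical value at α = 0.01 is 6.635.
Since 0.832 < 6.635, we fail to reject the null hypothesis — the data are consistent with the 1:1 ratio.

0.832; consistent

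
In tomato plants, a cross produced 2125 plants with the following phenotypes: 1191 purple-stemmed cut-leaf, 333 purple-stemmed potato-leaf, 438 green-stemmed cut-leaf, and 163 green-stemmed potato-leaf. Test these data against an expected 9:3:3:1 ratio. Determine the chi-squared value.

Total ratio parts = 16. Expected numbers out of 2125:
  purple-stemmed cut-leaf: 2125 × 9/16 = 1195.3125
  purple-stemmed potato-leaf: 2125 × 3/16 = 398.4375
  green-stemmed cut-leaf: 2125 × 3/16 = 398.4375
  green-stemmed potato-leaf: 2125 × 1/16 = 132.8125
χ² = Σ (O − E)² / E
  purple-stemmed cut-leaf: (1191 − 1195.3125)² / 1195.3125 = 0.0156
  purple-stemmed potato-leaf: (333 − 398.4375)² / 398.4375 = 10.7471
  green-stemmed cut-leaf: (438 − 398.4375)² / 398.4375 = 3.9283
  green-stemmed potato-leaf: (163 − 132.8125)² / 132.8125 = 6.8614
χ² = 0.0156 + 10.7471 + 3.9283 + 6.8614 = 21.5524 ≈ 21.552

21.552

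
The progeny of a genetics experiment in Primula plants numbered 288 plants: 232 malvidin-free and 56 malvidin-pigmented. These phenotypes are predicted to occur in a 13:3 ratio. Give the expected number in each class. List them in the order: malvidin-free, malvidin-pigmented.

The 13:3 ratio has 16 parts, so with N = 288 the expected counts are:
  malvidin-free: 288 × 13/16 = 234
  malvidin-pigmented: 288 × 3/16 = 54

234, 54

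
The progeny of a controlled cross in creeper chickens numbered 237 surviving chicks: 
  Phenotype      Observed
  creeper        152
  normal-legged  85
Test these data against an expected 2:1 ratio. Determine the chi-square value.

Under the 2:1 hypothesis (Σ ratio = 3, N = 237):
  creeper: 237 × 2/3 = 158
  normal-legged: 237 × 1/3 = 79
χ² = Σ (O − E)² / E
  creeper: (152 − 158)² / 158 = 0.2278
  normal-legged: (85 − 79)² / 79 = 0.4557
χ² = 0.2278 + 0.4557 = 0.6835 ≈ 0.684

0.684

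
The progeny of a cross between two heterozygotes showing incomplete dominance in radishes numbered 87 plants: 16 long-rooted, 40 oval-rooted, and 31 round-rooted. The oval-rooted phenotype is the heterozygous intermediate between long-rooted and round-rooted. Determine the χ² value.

5.736

With incomplete dominance, a heterozygote × heterozygote cross gives a 1:2:1 phenotypic ratio.
Expected counts for N = 87 under a 1:2:1 ratio (total parts = 4):
  long-rooted: 87 × 1/4 = 21.75
  oval-rooted: 87 × 2/4 = 43.5
  round-rooted: 87 × 1/4 = 21.75
χ² = Σ (O − E)² / E
  long-rooted: (16 − 21.75)² / 21.75 = 1.5201
  oval-rooted: (40 − 43.5)² / 43.5 = 0.2816
  round-rooted: (31 − 21.75)² / 21.75 = 3.9339
χ² = 1.5201 + 0.2816 + 3.9339 = 5.7356 ≈ 5.736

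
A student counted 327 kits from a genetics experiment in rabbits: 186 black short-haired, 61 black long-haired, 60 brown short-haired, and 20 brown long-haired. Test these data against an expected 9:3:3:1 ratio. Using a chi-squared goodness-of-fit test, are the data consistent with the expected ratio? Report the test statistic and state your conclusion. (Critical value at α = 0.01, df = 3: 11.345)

Total ratio parts = 16. Expected numbers out of 327:
  black short-haired: 327 × 9/16 = 183.9375
  black long-haired: 327 × 3/16 = 61.3125
  brown short-haired: 327 × 3/16 = 61.3125
  brown long-haired: 327 × 1/16 = 20.4375
χ² = Σ (O − E)² / E
  black short-haired: (186 − 183.9375)² / 183.9375 = 0.0231
  black long-haired: (61 − 61.3125)² / 61.3125 = 0.0016
  brown short-haired: (60 − 61.3125)² / 61.3125 = 0.0281
  brown long-haired: (20 − 20.4375)² / 20.4375 = 0.0094
χ² = 0.0231 + 0.0016 + 0.0281 + 0.0094 = 0.0622 ≈ 0.062
Degrees of freedom = 4 − 1 = 3; critical value at α = 0.01 is 11.345.
Since 0.062 < 11.345, we fail to reject the null hypothesis — the data are consistent with the 9:3:3:1 ratio.

0.062; consistent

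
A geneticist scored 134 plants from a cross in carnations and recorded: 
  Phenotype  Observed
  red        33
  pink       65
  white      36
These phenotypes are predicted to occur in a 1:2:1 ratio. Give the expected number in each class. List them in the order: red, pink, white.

33.5, 67, 33.5

The 1:2:1 ratio has 4 parts, so with N = 134 the expected counts are:
  red: 134 × 1/4 = 33.5
  pink: 134 × 2/4 = 67
  white: 134 × 1/4 = 33.5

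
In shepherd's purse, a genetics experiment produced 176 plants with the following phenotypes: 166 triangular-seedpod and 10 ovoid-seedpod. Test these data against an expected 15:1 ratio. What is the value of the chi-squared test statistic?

0.097

Under the 15:1 hypothesis (Σ ratio = 16, N = 176):
  triangular-seedpod: 176 × 15/16 = 165
  ovoid-seedpod: 176 × 1/16 = 11
χ² = Σ (O − E)² / E
  triangular-seedpod: (166 − 165)² / 165 = 0.0061
  ovoid-seedpod: (10 − 11)² / 11 = 0.0909
χ² = 0.0061 + 0.0909 = 0.097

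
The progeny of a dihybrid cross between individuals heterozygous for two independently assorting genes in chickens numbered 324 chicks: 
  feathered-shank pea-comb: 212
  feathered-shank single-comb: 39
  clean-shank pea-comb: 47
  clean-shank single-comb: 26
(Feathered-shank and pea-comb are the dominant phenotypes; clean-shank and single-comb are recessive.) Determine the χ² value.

17.388

A dihybrid F₂ with independent assortment and complete dominance at both loci gives a 9:3:3:1 phenotypic ratio.
Expected counts for N = 324 under a 9:3:3:1 ratio (total parts = 16):
  feathered-shank pea-comb: 324 × 9/16 = 182.25
  feathered-shank single-comb: 324 × 3/16 = 60.75
  clean-shank pea-comb: 324 × 3/16 = 60.75
  clean-shank single-comb: 324 × 1/16 = 20.25
χ² = Σ (O − E)² / E
  feathered-shank pea-comb: (212 − 182.25)² / 182.25 = 4.8563
  feathered-shank single-comb: (39 − 60.75)² / 60.75 = 7.7870
  clean-shank pea-comb: (47 − 60.75)² / 60.75 = 3.1121
  clean-shank single-comb: (26 − 20.25)² / 20.25 = 1.6327
χ² = 4.8563 + 7.7870 + 3.1121 + 1.6327 = 17.3881 ≈ 17.388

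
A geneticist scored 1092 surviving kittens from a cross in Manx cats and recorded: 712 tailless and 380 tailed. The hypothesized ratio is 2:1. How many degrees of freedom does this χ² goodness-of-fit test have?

A goodness-of-fit test with 2 phenotype classes has df = 2 − 1 = 1.

1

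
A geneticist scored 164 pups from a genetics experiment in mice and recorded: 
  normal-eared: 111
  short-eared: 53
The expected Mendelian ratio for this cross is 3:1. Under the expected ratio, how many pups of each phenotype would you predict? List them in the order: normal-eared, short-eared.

Total ratio parts = 4. Expected numbers out of 164:
  normal-eared: 164 × 3/4 = 123
  short-eared: 164 × 1/4 = 41

123, 41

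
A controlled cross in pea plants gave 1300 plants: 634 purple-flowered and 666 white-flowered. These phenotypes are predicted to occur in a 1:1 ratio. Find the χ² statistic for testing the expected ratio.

Under the 1:1 hypothesis (Σ ratio = 2, N = 1300):
  purple-flowered: 1300 × 1/2 = 650
  white-flowered: 1300 × 1/2 = 650
χ² = Σ (O − E)² / E
  purple-flowered: (634 − 650)² / 650 = 0.3938
  white-flowered: (666 − 650)² / 650 = 0.3938
χ² = 0.3938 + 0.3938 = 0.7876 ≈ 0.788

0.788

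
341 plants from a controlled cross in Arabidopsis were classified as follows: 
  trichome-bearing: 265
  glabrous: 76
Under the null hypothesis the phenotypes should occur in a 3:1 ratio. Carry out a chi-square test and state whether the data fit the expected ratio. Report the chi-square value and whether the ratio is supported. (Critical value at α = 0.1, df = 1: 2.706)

Expected counts for N = 341 under a 3:1 ratio (total parts = 4):
  trichome-bearing: 341 × 3/4 = 255.75
  glabrous: 341 × 1/4 = 85.25
χ² = Σ (O − E)² / E
  trichome-bearing: (265 − 255.75)² / 255.75 = 0.3346
  glabrous: (76 − 85.25)² / 85.25 = 1.0037
χ² = 0.3346 + 1.0037 = 1.3383 ≈ 1.338
Degrees of freedom = 2 − 1 = 1; critical value at α = 0.1 is 2.706.
Since 1.338 < 2.706, we fail to reject the null hypothesis — the data are consistent with the 3:1 ratio.

1.338; consistent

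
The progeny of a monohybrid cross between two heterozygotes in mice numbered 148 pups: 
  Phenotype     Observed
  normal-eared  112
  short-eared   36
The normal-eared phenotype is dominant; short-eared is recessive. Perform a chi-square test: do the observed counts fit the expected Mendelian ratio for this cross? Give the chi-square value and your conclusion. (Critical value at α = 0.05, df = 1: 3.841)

0.036; consistent

For a monohybrid cross between heterozygotes with complete dominance, the expected phenotypic ratio is 3:1.
Under the 3:1 hypothesis (Σ ratio = 4, N = 148):
  normal-eared: 148 × 3/4 = 111
  short-eared: 148 × 1/4 = 37
χ² = Σ (O − E)² / E
  normal-eared: (112 − 111)² / 111 = 0.0090
  short-eared: (36 − 37)² / 37 = 0.0270
χ² = 0.0090 + 0.0270 = 0.036
Degrees of freedom = 2 − 1 = 1; critical value at α = 0.05 is 3.841.
Since 0.036 < 3.841, we fail to reject the null hypothesis — the data are consistent with the 3:1 ratio.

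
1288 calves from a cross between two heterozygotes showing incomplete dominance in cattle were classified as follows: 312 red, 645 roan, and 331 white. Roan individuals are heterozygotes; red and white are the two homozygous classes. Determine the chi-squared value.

0.564

With incomplete dominance, a heterozygote × heterozygote cross gives a 1:2:1 phenotypic ratio.
Expected counts for N = 1288 under a 1:2:1 ratio (total parts = 4):
  red: 1288 × 1/4 = 322
  roan: 1288 × 2/4 = 644
  white: 1288 × 1/4 = 322
χ² = Σ (O − E)² / E
  red: (312 − 322)² / 322 = 0.3106
  roan: (645 − 644)² / 644 = 0.0016
  white: (331 − 322)² / 322 = 0.2516
χ² = 0.3106 + 0.0016 + 0.2516 = 0.5638 ≈ 0.564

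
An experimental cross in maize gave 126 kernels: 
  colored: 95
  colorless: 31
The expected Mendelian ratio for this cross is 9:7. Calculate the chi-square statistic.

18.770

Total ratio parts = 16. Expected numbers out of 126:
  colored: 126 × 9/16 = 70.875
  colorless: 126 × 7/16 = 55.125
χ² = Σ (O − E)² / E
  colored: (95 − 70.875)² / 70.875 = 8.2119
  colorless: (31 − 55.125)² / 55.125 = 10.5581
χ² = 8.2119 + 10.5581 = 18.770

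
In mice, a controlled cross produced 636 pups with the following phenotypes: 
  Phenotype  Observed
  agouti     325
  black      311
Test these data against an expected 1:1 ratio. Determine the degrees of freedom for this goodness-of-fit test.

1

A goodness-of-fit test with 2 phenotype classes has df = 2 − 1 = 1.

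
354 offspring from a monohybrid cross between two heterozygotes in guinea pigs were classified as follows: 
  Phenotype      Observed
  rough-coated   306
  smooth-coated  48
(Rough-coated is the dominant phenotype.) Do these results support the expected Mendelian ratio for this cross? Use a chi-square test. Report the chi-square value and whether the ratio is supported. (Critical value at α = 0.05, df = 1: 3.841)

24.712; not consistent

For a monohybrid cross between heterozygotes with complete dominance, the expected phenotypic ratio is 3:1.
Total ratio parts = 4. Expected numbers out of 354:
  rough-coated: 354 × 3/4 = 265.5
  smooth-coated: 354 × 1/4 = 88.5
χ² = Σ (O − E)² / E
  rough-coated: (306 − 265.5)² / 265.5 = 6.1780
  smooth-coated: (48 − 88.5)² / 88.5 = 18.5339
χ² = 6.1780 + 18.5339 = 24.7119 ≈ 24.712
Degrees of freedom = 2 − 1 = 1; critical value at α = 0.05 is 3.841.
Since 24.712 > 3.841, we reject the null hypothesis — the data do not fit the 3:1 ratio.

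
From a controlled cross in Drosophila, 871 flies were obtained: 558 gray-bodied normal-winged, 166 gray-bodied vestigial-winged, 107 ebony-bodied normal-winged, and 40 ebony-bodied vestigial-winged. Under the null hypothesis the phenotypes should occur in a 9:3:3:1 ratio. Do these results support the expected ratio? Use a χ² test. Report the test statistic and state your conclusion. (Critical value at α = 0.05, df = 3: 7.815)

Under the 9:3:3:1 hypothesis (Σ ratio = 16, N = 871):
  gray-bodied normal-winged: 871 × 9/16 = 489.9375
  gray-bodied vestigial-winged: 871 × 3/16 = 163.3125
  ebony-bodied normal-winged: 871 × 3/16 = 163.3125
  ebony-bodied vestigial-winged: 871 × 1/16 = 54.4375
χ² = Σ (O − E)² / E
  gray-bodied normal-winged: (558 − 489.9375)² / 489.9375 = 9.4553
  gray-bodied vestigial-winged: (166 − 163.3125)² / 163.3125 = 0.0442
  ebony-bodied normal-winged: (107 − 163.3125)² / 163.3125 = 19.4174
  ebony-bodied vestigial-winged: (40 − 54.4375)² / 54.4375 = 3.8290
χ² = 9.4553 + 0.0442 + 19.4174 + 3.8290 = 32.7459 ≈ 32.746
Degrees of freedom = 4 − 1 = 3; critical value at α = 0.05 is 7.815.
Since 32.746 > 7.815, we reject the null hypothesis — the data do not fit the 9:3:3:1 ratio.

32.746; not consistent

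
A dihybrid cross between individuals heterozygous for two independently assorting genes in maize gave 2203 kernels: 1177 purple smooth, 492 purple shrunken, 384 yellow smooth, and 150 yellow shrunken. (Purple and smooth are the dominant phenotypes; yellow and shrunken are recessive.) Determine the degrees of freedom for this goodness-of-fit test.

3

A dihybrid F₂ with independent assortment and complete dominance at both loci gives a 9:3:3:1 phenotypic ratio.
A goodness-of-fit test with 4 phenotype classes has df = 4 − 1 = 3.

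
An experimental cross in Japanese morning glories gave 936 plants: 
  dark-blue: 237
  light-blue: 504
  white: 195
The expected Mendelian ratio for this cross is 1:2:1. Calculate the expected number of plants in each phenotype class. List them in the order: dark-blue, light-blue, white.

Under the 1:2:1 hypothesis (Σ ratio = 4, N = 936):
  dark-blue: 936 × 1/4 = 234
  light-blue: 936 × 2/4 = 468
  white: 936 × 1/4 = 234

234, 468, 234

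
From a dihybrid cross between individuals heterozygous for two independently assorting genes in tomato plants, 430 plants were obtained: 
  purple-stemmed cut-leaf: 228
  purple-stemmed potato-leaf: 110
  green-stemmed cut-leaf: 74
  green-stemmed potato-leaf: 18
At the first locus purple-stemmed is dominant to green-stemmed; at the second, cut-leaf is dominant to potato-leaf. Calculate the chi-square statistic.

A dihybrid F₂ with independent assortment and complete dominance at both loci gives a 9:3:3:1 phenotypic ratio.
Total ratio parts = 16. Expected numbers out of 430:
  purple-stemmed cut-leaf: 430 × 9/16 = 241.875
  purple-stemmed potato-leaf: 430 × 3/16 = 80.625
  green-stemmed cut-leaf: 430 × 3/16 = 80.625
  green-stemmed potato-leaf: 430 × 1/16 = 26.875
χ² = Σ (O − E)² / E
  purple-stemmed cut-leaf: (228 − 241.875)² / 241.875 = 0.7959
  purple-stemmed potato-leaf: (110 − 80.625)² / 80.625 = 10.7025
  green-stemmed cut-leaf: (74 − 80.625)² / 80.625 = 0.5444
  green-stemmed potato-leaf: (18 − 26.875)² / 26.875 = 2.9308
χ² = 0.7959 + 10.7025 + 0.5444 + 2.9308 = 14.9736 ≈ 14.974

14.974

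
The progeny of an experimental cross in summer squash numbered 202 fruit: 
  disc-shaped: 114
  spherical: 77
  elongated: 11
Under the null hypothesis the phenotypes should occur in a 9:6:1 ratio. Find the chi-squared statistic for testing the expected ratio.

Expected counts for N = 202 under a 9:6:1 ratio (total parts = 16):
  disc-shaped: 202 × 9/16 = 113.625
  spherical: 202 × 6/16 = 75.75
  elongated: 202 × 1/16 = 12.625
χ² = Σ (O − E)² / E
  disc-shaped: (114 − 113.625)² / 113.625 = 0.0012
  spherical: (77 − 75.75)² / 75.75 = 0.0206
  elongated: (11 − 12.625)² / 12.625 = 0.2092
χ² = 0.0012 + 0.0206 + 0.2092 = 0.231

0.231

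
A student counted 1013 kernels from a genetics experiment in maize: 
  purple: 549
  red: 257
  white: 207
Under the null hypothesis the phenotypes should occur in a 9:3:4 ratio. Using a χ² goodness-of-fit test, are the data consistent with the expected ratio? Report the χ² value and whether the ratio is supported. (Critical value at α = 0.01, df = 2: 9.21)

Total ratio parts = 16. Expected numbers out of 1013:
  purple: 1013 × 9/16 = 569.8125
  red: 1013 × 3/16 = 189.9375
  white: 1013 × 4/16 = 253.25
χ² = Σ (O − E)² / E
  purple: (549 − 569.8125)² / 569.8125 = 0.7602
  red: (257 − 189.9375)² / 189.9375 = 23.6782
  white: (207 − 253.25)² / 253.25 = 8.4464
χ² = 0.7602 + 23.6782 + 8.4464 = 32.8848 ≈ 32.885
Degrees of freedom = 3 − 1 = 2; critical value at α = 0.01 is 9.21.
Since 32.885 > 9.21, we reject the null hypothesis — the data do not fit the 9:3:4 ratio.

32.885; not consistent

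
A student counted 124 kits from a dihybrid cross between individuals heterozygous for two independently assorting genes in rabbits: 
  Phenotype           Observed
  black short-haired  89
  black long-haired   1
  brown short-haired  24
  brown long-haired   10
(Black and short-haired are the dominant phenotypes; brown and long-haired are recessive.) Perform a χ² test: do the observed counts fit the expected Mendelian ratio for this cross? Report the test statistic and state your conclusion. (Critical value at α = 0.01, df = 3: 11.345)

27.283; not consistent

A dihybrid F₂ with independent assortment and complete dominance at both loci gives a 9:3:3:1 phenotypic ratio.
Total ratio parts = 16. Expected numbers out of 124:
  black short-haired: 124 × 9/16 = 69.75
  black long-haired: 124 × 3/16 = 23.25
  brown short-haired: 124 × 3/16 = 23.25
  brown long-haired: 124 × 1/16 = 7.75
χ² = Σ (O − E)² / E
  black short-haired: (89 − 69.75)² / 69.75 = 5.3127
  black long-haired: (1 − 23.25)² / 23.25 = 21.2930
  brown short-haired: (24 − 23.25)² / 23.25 = 0.0242
  brown long-haired: (10 − 7.75)² / 7.75 = 0.6532
χ² = 5.3127 + 21.2930 + 0.0242 + 0.6532 = 27.2831 ≈ 27.283
Degrees of freedom = 4 − 1 = 3; critical value at α = 0.01 is 11.345.
Since 27.283 > 11.345, we reject the null hypothesis — the data do not fit the 9:3:3:1 ratio.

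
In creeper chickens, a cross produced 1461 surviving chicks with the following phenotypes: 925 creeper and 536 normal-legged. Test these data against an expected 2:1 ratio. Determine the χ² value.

7.395

Total ratio parts = 3. Expected numbers out of 1461:
  creeper: 1461 × 2/3 = 974
  normal-legged: 1461 × 1/3 = 487
χ² = Σ (O − E)² / E
  creeper: (925 − 974)² / 974 = 2.4651
  normal-legged: (536 − 487)² / 487 = 4.9302
χ² = 2.4651 + 4.9302 = 7.3953 ≈ 7.395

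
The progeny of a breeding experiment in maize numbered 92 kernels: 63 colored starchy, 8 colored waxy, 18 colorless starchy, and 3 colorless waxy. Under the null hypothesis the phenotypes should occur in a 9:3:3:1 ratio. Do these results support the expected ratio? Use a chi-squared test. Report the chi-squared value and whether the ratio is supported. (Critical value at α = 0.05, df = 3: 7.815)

Total ratio parts = 16. Expected numbers out of 92:
  colored starchy: 92 × 9/16 = 51.75
  colored waxy: 92 × 3/16 = 17.25
  colorless starchy: 92 × 3/16 = 17.25
  colorless waxy: 92 × 1/16 = 5.75
χ² = Σ (O − E)² / E
  colored starchy: (63 − 51.75)² / 51.75 = 2.4457
  colored waxy: (8 − 17.25)² / 17.25 = 4.9601
  colorless starchy: (18 − 17.25)² / 17.25 = 0.0326
  colorless waxy: (3 − 5.75)² / 5.75 = 1.3152
χ² = 2.4457 + 4.9601 + 0.0326 + 1.3152 = 8.7536 ≈ 8.754
Degrees of freedom = 4 − 1 = 3; critical value at α = 0.05 is 7.815.
Since 8.754 > 7.815, we reject the null hypothesis — the data do not fit the 9:3:3:1 ratio.

8.754; not consistent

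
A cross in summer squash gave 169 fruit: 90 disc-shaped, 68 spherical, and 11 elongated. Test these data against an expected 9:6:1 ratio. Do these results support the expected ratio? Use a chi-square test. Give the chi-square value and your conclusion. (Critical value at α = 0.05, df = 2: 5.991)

0.625; consistent

Total ratio parts = 16. Expected numbers out of 169:
  disc-shaped: 169 × 9/16 = 95.0625
  spherical: 169 × 6/16 = 63.375
  elongated: 169 × 1/16 = 10.5625
χ² = Σ (O − E)² / E
  disc-shaped: (90 − 95.0625)² / 95.0625 = 0.2696
  spherical: (68 − 63.375)² / 63.375 = 0.3375
  elongated: (11 − 10.5625)² / 10.5625 = 0.0181
χ² = 0.2696 + 0.3375 + 0.0181 = 0.6252 ≈ 0.625
Degrees of freedom = 3 − 1 = 2; critical value at α = 0.05 is 5.991.
Since 0.625 < 5.991, we fail to reject the null hypothesis — the data are consistent with the 9:6:1 ratio.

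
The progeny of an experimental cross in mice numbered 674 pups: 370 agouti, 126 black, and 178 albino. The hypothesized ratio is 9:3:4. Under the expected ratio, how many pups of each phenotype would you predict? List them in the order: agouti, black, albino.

379.125, 126.375, 168.5

Expected counts for N = 674 under a 9:3:4 ratio (total parts = 16):
  agouti: 674 × 9/16 = 379.125
  black: 674 × 3/16 = 126.375
  albino: 674 × 4/16 = 168.5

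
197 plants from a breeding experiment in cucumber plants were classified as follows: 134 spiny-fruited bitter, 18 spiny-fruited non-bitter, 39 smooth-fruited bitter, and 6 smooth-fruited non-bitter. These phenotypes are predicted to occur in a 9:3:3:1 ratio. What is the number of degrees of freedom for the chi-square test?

3

A goodness-of-fit test with 4 phenotype classes has df = 4 − 1 = 3.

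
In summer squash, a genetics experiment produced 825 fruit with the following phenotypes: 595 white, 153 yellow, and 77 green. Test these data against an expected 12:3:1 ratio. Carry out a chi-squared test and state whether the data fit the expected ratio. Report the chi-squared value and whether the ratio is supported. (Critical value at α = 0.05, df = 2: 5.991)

13.479; not consistent

Total ratio parts = 16. Expected numbers out of 825:
  white: 825 × 12/16 = 618.75
  yellow: 825 × 3/16 = 154.6875
  green: 825 × 1/16 = 51.5625
χ² = Σ (O − E)² / E
  white: (595 − 618.75)² / 618.75 = 0.9116
  yellow: (153 − 154.6875)² / 154.6875 = 0.0184
  green: (77 − 51.5625)² / 51.5625 = 12.5492
χ² = 0.9116 + 0.0184 + 12.5492 = 13.4792 ≈ 13.479
Degrees of freedom = 3 − 1 = 2; critical value at α = 0.05 is 5.991.
Since 13.479 > 5.991, we reject the null hypothesis — the data do not fit the 12:3:1 ratio.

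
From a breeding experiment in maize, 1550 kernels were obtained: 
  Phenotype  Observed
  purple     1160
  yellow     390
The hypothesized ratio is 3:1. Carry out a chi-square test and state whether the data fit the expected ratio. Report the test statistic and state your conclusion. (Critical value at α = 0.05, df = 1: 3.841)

Total ratio parts = 4. Expected numbers out of 1550:
  purple: 1550 × 3/4 = 1162.5
  yellow: 1550 × 1/4 = 387.5
χ² = Σ (O − E)² / E
  purple: (1160 − 1162.5)² / 1162.5 = 0.0054
  yellow: (390 − 387.5)² / 387.5 = 0.0161
χ² = 0.0054 + 0.0161 = 0.0215 ≈ 0.022
Degrees of freedom = 2 − 1 = 1; critical value at α = 0.05 is 3.841.
Since 0.022 < 3.841, we fail to reject the null hypothesis — the data are consistent with the 3:1 ratio.

0.022; consistent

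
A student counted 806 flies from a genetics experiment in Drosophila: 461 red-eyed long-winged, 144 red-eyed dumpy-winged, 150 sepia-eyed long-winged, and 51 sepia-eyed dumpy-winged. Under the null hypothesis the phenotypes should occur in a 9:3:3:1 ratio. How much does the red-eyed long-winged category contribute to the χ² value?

Expected counts for N = 806 under a 9:3:3:1 ratio (total parts = 16):
  red-eyed long-winged: 806 × 9/16 = 453.375
  red-eyed dumpy-winged: 806 × 3/16 = 151.125
  sepia-eyed long-winged: 806 × 3/16 = 151.125
  sepia-eyed dumpy-winged: 806 × 1/16 = 50.375
Contribution of red-eyed long-winged: (461 − 453.375)² / 453.375 = 0.1282

0.128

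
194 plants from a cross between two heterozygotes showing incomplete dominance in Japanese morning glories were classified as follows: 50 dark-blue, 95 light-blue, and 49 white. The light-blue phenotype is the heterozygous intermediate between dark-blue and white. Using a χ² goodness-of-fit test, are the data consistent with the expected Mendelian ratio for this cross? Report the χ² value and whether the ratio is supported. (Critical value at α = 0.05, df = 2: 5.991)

With incomplete dominance, a heterozygote × heterozygote cross gives a 1:2:1 phenotypic ratio.
The 1:2:1 ratio has 4 parts, so with N = 194 the expected counts are:
  dark-blue: 194 × 1/4 = 48.5
  light-blue: 194 × 2/4 = 97
  white: 194 × 1/4 = 48.5
χ² = Σ (O − E)² / E
  dark-blue: (50 − 48.5)² / 48.5 = 0.0464
  light-blue: (95 − 97)² / 97 = 0.0412
  white: (49 − 48.5)² / 48.5 = 0.0052
χ² = 0.0464 + 0.0412 + 0.0052 = 0.0928 ≈ 0.093
Degrees of freedom = 3 − 1 = 2; critical value at α = 0.05 is 5.991.
Since 0.093 < 5.991, we fail to reject the null hypothesis — the data are consistent with the 1:2:1 ratio.

0.093; consistent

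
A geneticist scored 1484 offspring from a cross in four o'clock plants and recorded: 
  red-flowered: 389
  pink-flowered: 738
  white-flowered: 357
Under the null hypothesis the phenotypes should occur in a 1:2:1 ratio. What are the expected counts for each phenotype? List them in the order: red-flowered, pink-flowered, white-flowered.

371, 742, 371

The 1:2:1 ratio has 4 parts, so with N = 1484 the expected counts are:
  red-flowered: 1484 × 1/4 = 371
  pink-flowered: 1484 × 2/4 = 742
  white-flowered: 1484 × 1/4 = 371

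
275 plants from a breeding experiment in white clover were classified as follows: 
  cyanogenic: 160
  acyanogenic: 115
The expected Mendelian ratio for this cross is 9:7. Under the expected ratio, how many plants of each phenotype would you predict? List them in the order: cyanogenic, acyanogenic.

The 9:7 ratio has 16 parts, so with N = 275 the expected counts are:
  cyanogenic: 275 × 9/16 = 154.6875
  acyanogenic: 275 × 7/16 = 120.3125

154.6875, 120.3125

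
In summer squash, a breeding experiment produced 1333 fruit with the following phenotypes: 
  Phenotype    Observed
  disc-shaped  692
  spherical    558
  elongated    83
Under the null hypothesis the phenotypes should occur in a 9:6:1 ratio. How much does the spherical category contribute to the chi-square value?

Total ratio parts = 16. Expected numbers out of 1333:
  disc-shaped: 1333 × 9/16 = 749.8125
  spherical: 1333 × 6/16 = 499.875
  elongated: 1333 × 1/16 = 83.3125
Contribution of spherical: (558 − 499.875)² / 499.875 = 6.7587

6.759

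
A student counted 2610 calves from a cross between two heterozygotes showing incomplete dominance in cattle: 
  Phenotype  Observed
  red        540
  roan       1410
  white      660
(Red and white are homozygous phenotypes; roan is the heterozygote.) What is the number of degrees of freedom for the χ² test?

With incomplete dominance, a heterozygote × heterozygote cross gives a 1:2:1 phenotypic ratio.
A goodness-of-fit test with 3 phenotype classes has df = 3 − 1 = 2.

2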